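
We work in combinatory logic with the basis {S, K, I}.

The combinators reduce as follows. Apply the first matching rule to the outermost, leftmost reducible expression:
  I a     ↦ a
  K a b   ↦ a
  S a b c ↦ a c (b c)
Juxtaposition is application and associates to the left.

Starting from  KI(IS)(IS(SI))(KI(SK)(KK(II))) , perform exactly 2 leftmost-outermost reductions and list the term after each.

Answer: after 2 steps: IS(SI)(KI(SK)(KK(II)))

Working:
  start: KI(IS)(IS(SI))(KI(SK)(KK(II)))
  →1  I(IS(SI))(KI(SK)(KK(II)))
  →2  IS(SI)(KI(SK)(KK(II)))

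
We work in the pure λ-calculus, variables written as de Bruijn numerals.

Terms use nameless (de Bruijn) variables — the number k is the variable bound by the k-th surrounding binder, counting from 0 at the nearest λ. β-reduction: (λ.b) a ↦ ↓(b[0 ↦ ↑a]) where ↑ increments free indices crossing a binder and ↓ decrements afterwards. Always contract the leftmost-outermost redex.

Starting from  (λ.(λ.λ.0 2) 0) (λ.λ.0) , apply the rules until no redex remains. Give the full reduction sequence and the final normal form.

Answer: normal form = λ.0 (λ.λ.0)  (in 2 steps)

Derivation:
  start: (λ.(λ.λ.0 2) 0) (λ.λ.0)
  step 1: (λ.λ.0 (λ.λ.0)) (λ.λ.0)
  step 2: λ.0 (λ.λ.0)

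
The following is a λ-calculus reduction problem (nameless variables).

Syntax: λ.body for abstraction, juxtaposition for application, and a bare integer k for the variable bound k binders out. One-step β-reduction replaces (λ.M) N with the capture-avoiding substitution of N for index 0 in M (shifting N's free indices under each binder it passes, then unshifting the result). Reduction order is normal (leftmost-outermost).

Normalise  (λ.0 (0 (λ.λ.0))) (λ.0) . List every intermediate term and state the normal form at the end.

  start: (λ.0 (0 (λ.λ.0))) (λ.0)
  →1  (λ.0) ((λ.0) (λ.λ.0))
  →2  (λ.0) (λ.λ.0)
  →3  λ.λ.0

Answer: normal form = λ.λ.0  (in 3 steps)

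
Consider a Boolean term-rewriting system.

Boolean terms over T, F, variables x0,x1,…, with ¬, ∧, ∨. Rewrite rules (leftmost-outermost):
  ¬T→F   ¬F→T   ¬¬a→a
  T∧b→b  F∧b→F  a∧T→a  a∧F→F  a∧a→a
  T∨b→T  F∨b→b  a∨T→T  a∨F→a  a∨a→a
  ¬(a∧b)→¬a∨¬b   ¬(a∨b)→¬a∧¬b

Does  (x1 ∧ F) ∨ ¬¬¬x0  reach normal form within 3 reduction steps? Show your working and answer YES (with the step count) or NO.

  start: (x1 ∧ F) ∨ ¬¬¬x0
  step 1: F ∨ ¬¬¬x0
  step 2: ¬¬¬x0
  step 3: ¬x0

Answer: YES — reaches normal form ¬x0 in 3 ≤ 3 steps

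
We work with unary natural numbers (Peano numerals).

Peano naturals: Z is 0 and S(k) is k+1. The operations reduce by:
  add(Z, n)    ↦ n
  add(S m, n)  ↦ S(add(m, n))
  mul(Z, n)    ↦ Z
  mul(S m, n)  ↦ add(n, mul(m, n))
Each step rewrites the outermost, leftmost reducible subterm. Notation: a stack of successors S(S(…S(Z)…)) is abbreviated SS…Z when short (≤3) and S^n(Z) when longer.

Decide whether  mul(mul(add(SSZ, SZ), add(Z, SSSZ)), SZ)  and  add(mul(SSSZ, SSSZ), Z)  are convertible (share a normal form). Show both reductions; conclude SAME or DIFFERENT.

Term A:
  start: mul(mul(add(SSZ, SZ), add(Z, SSSZ)), SZ)
  →1  mul(mul(S(add(SZ, SZ)), add(Z, SSSZ)), SZ)
  →2  mul(add(add(Z, SSSZ), mul(add(SZ, SZ), add(Z, SSSZ))), SZ)
  →3  mul(add(SSSZ, mul(add(SZ, SZ), add(Z, SSSZ))), SZ)
  →4  mul(S(add(SSZ, mul(add(SZ, SZ), add(Z, SSSZ)))), SZ)
  →5  add(SZ, mul(add(SSZ, mul(add(SZ, SZ), add(Z, SSSZ))), SZ))
  →6  S(add(Z, mul(add(SSZ, mul(add(SZ, SZ), add(Z, SSSZ))), SZ)))
  →7  S(mul(add(SSZ, mul(add(SZ, SZ), add(Z, SSSZ))), SZ))
  →8  S(mul(S(add(SZ, mul(add(SZ, SZ), add(Z, SSSZ)))), SZ))
  →9  S(add(SZ, mul(add(SZ, mul(add(SZ, SZ), add(Z, SSSZ))), SZ)))
  →10  S(S(add(Z, mul(add(SZ, mul(add(SZ, SZ), add(Z, SSSZ))), SZ))))
  →11  S(S(mul(add(SZ, mul(add(SZ, SZ), add(Z, SSSZ))), SZ)))
  →12  S(S(mul(S(add(Z, mul(add(SZ, SZ), add(Z, SSSZ)))), SZ)))
  →13  S(S(add(SZ, mul(add(Z, mul(add(SZ, SZ), add(Z, SSSZ))), SZ))))
  →14  S(S(S(add(Z, mul(add(Z, mul(add(SZ, SZ), add(Z, SSSZ))), SZ)))))
  →15  S(S(S(mul(add(Z, mul(add(SZ, SZ), add(Z, SSSZ))), SZ))))
  →16  S(S(S(mul(mul(add(SZ, SZ), add(Z, SSSZ)), SZ))))
  →17  S(S(S(mul(mul(S(add(Z, SZ)), add(Z, SSSZ)), SZ))))
  →18  S(S(S(mul(add(add(Z, SSSZ), mul(add(Z, SZ), add(Z, SSSZ))), SZ))))
  →19  S(S(S(mul(add(SSSZ, mul(add(Z, SZ), add(Z, SSSZ))), SZ))))
  →20  S(S(S(mul(S(add(SSZ, mul(add(Z, SZ), add(Z, SSSZ)))), SZ))))
  →21  S(S(S(add(SZ, mul(add(SSZ, mul(add(Z, SZ), add(Z, SSSZ))), SZ)))))
  →22  S(S(S(S(add(Z, mul(add(SSZ, mul(add(Z, SZ), add(Z, SSSZ))), SZ))))))
  →23  S(S(S(S(mul(add(SSZ, mul(add(Z, SZ), add(Z, SSSZ))), SZ)))))
  →24  S(S(S(S(mul(S(add(SZ, mul(add(Z, SZ), add(Z, SSSZ)))), SZ)))))
  →25  S(S(S(S(add(SZ, mul(add(SZ, mul(add(Z, SZ), add(Z, SSSZ))), SZ))))))
  →26  S(S(S(S(S(add(Z, mul(add(SZ, mul(add(Z, SZ), add(Z, SSSZ))), SZ)))))))
  →27  S(S(S(S(S(mul(add(SZ, mul(add(Z, SZ), add(Z, SSSZ))), SZ))))))
  →28  S(S(S(S(S(mul(S(add(Z, mul(add(Z, SZ), add(Z, SSSZ)))), SZ))))))
  →29  S(S(S(S(S(add(SZ, mul(add(Z, mul(add(Z, SZ), add(Z, SSSZ))), SZ)))))))
  →30  S(S(S(S(S(S(add(Z, mul(add(Z, mul(add(Z, SZ), add(Z, SSSZ))), SZ))))))))
  →31  S(S(S(S(S(S(mul(add(Z, mul(add(Z, SZ), add(Z, SSSZ))), SZ)))))))
  →32  S(S(S(S(S(S(mul(mul(add(Z, SZ), add(Z, SSSZ)), SZ)))))))
  →33  S(S(S(S(S(S(mul(mul(SZ, add(Z, SSSZ)), SZ)))))))
  →34  S(S(S(S(S(S(mul(add(add(Z, SSSZ), mul(Z, add(Z, SSSZ))), SZ)))))))
  →35  S(S(S(S(S(S(mul(add(SSSZ, mul(Z, add(Z, SSSZ))), SZ)))))))
  →36  S(S(S(S(S(S(mul(S(add(SSZ, mul(Z, add(Z, SSSZ)))), SZ)))))))
  →37  S(S(S(S(S(S(add(SZ, mul(add(SSZ, mul(Z, add(Z, SSSZ))), SZ))))))))
  →38  S(S(S(S(S(S(S(add(Z, mul(add(SSZ, mul(Z, add(Z, SSSZ))), SZ)))))))))
  →39  S(S(S(S(S(S(S(mul(add(SSZ, mul(Z, add(Z, SSSZ))), SZ))))))))
  →40  S(S(S(S(S(S(S(mul(S(add(SZ, mul(Z, add(Z, SSSZ)))), SZ))))))))
  →41  S(S(S(S(S(S(S(add(SZ, mul(add(SZ, mul(Z, add(Z, SSSZ))), SZ)))))))))
  →42  S(S(S(S(S(S(S(S(add(Z, mul(add(SZ, mul(Z, add(Z, SSSZ))), SZ))))))))))
  →43  S(S(S(S(S(S(S(S(mul(add(SZ, mul(Z, add(Z, SSSZ))), SZ)))))))))
  →44  S(S(S(S(S(S(S(S(mul(S(add(Z, mul(Z, add(Z, SSSZ)))), SZ)))))))))
  →45  S(S(S(S(S(S(S(S(add(SZ, mul(add(Z, mul(Z, add(Z, SSSZ))), SZ))))))))))
  →46  S(S(S(S(S(S(S(S(S(add(Z, mul(add(Z, mul(Z, add(Z, SSSZ))), SZ)))))))))))
  →47  S(S(S(S(S(S(S(S(S(mul(add(Z, mul(Z, add(Z, SSSZ))), SZ))))))))))
  →48  S(S(S(S(S(S(S(S(S(mul(mul(Z, add(Z, SSSZ)), SZ))))))))))
  →49  S(S(S(S(S(S(S(S(S(mul(Z, SZ))))))))))
  →50  S^9(Z)

Term B:
  start: add(mul(SSSZ, SSSZ), Z)
  →1  add(add(SSSZ, mul(SSZ, SSSZ)), Z)
  →2  add(S(add(SSZ, mul(SSZ, SSSZ))), Z)
  →3  S(add(add(SSZ, mul(SSZ, SSSZ)), Z))
  →4  S(add(S(add(SZ, mul(SSZ, SSSZ))), Z))
  →5  S(S(add(add(SZ, mul(SSZ, SSSZ)), Z)))
  →6  S(S(add(S(add(Z, mul(SSZ, SSSZ))), Z)))
  →7  S(S(S(add(add(Z, mul(SSZ, SSSZ)), Z))))
  →8  S(S(S(add(mul(SSZ, SSSZ), Z))))
  →9  S(S(S(add(add(SSSZ, mul(SZ, SSSZ)), Z))))
  →10  S(S(S(add(S(add(SSZ, mul(SZ, SSSZ))), Z))))
  →11  S(S(S(S(add(add(SSZ, mul(SZ, SSSZ)), Z)))))
  →12  S(S(S(S(add(S(add(SZ, mul(SZ, SSSZ))), Z)))))
  →13  S(S(S(S(S(add(add(SZ, mul(SZ, SSSZ)), Z))))))
  →14  S(S(S(S(S(add(S(add(Z, mul(SZ, SSSZ))), Z))))))
  →15  S(S(S(S(S(S(add(add(Z, mul(SZ, SSSZ)), Z)))))))
  →16  S(S(S(S(S(S(add(mul(SZ, SSSZ), Z)))))))
  →17  S(S(S(S(S(S(add(add(SSSZ, mul(Z, SSSZ)), Z)))))))
  →18  S(S(S(S(S(S(add(S(add(SSZ, mul(Z, SSSZ))), Z)))))))
  →19  S(S(S(S(S(S(S(add(add(SSZ, mul(Z, SSSZ)), Z))))))))
  →20  S(S(S(S(S(S(S(add(S(add(SZ, mul(Z, SSSZ))), Z))))))))
  →21  S(S(S(S(S(S(S(S(add(add(SZ, mul(Z, SSSZ)), Z)))))))))
  →22  S(S(S(S(S(S(S(S(add(S(add(Z, mul(Z, SSSZ))), Z)))))))))
  →23  S(S(S(S(S(S(S(S(S(add(add(Z, mul(Z, SSSZ)), Z))))))))))
  →24  S(S(S(S(S(S(S(S(S(add(mul(Z, SSSZ), Z))))))))))
  →25  S(S(S(S(S(S(S(S(S(add(Z, Z))))))))))
  →26  S^9(Z)

Answer: SAME — A ⇓ S^9(Z), B ⇓ S^9(Z)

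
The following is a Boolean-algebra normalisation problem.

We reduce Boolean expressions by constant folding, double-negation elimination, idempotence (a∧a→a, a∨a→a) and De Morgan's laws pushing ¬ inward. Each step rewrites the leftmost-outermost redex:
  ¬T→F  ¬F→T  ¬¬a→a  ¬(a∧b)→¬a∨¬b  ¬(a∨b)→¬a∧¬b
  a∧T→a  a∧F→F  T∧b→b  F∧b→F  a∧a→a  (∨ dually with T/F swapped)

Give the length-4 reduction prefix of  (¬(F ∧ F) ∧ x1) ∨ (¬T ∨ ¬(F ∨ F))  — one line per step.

  start: (¬(F ∧ F) ∧ x1) ∨ (¬T ∨ ¬(F ∨ F))
  [1] ((¬F ∨ ¬F) ∧ x1) ∨ (¬T ∨ ¬(F ∨ F))
  [2] (¬F ∧ x1) ∨ (¬T ∨ ¬(F ∨ F))
  [3] (T ∧ x1) ∨ (¬T ∨ ¬(F ∨ F))
  [4] x1 ∨ (¬T ∨ ¬(F ∨ F))

Answer: after 4 steps: x1 ∨ (¬T ∨ ¬(F ∨ F))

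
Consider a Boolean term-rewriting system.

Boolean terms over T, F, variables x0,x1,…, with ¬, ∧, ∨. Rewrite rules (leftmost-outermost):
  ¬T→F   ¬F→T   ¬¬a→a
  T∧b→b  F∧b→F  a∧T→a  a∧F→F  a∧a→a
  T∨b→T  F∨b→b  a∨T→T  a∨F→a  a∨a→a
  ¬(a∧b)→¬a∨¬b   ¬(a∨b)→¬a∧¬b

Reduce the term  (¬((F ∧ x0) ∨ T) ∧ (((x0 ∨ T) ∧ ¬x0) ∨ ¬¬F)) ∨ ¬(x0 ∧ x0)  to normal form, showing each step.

Answer: normal form = ¬x0  (in 10 steps)

Reduction:
  start: (¬((F ∧ x0) ∨ T) ∧ (((x0 ∨ T) ∧ ¬x0) ∨ ¬¬F)) ∨ ¬(x0 ∧ x0)
  step 1: ((¬(F ∧ x0) ∧ ¬T) ∧ (((x0 ∨ T) ∧ ¬x0) ∨ ¬¬F)) ∨ ¬(x0 ∧ x0)
  step 2: (((¬F ∨ ¬x0) ∧ ¬T) ∧ (((x0 ∨ T) ∧ ¬x0) ∨ ¬¬F)) ∨ ¬(x0 ∧ x0)
  step 3: (((T ∨ ¬x0) ∧ ¬T) ∧ (((x0 ∨ T) ∧ ¬x0) ∨ ¬¬F)) ∨ ¬(x0 ∧ x0)
  step 4: ((T ∧ ¬T) ∧ (((x0 ∨ T) ∧ ¬x0) ∨ ¬¬F)) ∨ ¬(x0 ∧ x0)
  step 5: (¬T ∧ (((x0 ∨ T) ∧ ¬x0) ∨ ¬¬F)) ∨ ¬(x0 ∧ x0)
  step 6: (F ∧ (((x0 ∨ T) ∧ ¬x0) ∨ ¬¬F)) ∨ ¬(x0 ∧ x0)
  step 7: F ∨ ¬(x0 ∧ x0)
  step 8: ¬(x0 ∧ x0)
  step 9: ¬x0 ∨ ¬x0
  step 10: ¬x0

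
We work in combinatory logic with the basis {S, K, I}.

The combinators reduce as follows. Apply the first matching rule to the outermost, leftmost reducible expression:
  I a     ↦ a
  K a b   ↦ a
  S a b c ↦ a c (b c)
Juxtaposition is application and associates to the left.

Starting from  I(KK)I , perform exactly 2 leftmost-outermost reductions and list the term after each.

  start: I(KK)I
  step 1: KKI
  step 2: K

Answer: after 2 steps: K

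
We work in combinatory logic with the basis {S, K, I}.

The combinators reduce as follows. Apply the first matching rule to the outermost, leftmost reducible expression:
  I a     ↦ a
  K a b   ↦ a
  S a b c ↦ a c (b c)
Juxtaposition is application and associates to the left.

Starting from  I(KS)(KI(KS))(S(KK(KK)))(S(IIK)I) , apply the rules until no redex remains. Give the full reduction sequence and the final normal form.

Answer: normal form = S(SK)(SKI)  (in 5 steps)

Reduction:
  start: I(KS)(KI(KS))(S(KK(KK)))(S(IIK)I)
  step 1: KS(KI(KS))(S(KK(KK)))(S(IIK)I)
  step 2: S(S(KK(KK)))(S(IIK)I)
  step 3: S(SK)(S(IIK)I)
  step 4: S(SK)(S(IK)I)
  step 5: S(SK)(SKI)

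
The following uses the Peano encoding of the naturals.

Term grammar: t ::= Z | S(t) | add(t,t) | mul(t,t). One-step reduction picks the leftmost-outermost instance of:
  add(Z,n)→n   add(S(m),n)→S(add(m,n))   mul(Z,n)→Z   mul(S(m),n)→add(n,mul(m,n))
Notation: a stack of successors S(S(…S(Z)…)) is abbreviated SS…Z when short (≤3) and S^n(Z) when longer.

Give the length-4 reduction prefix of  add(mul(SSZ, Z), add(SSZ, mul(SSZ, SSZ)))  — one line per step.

  start: add(mul(SSZ, Z), add(SSZ, mul(SSZ, SSZ)))
  [1] add(add(Z, mul(SZ, Z)), add(SSZ, mul(SSZ, SSZ)))
  [2] add(mul(SZ, Z), add(SSZ, mul(SSZ, SSZ)))
  [3] add(add(Z, mul(Z, Z)), add(SSZ, mul(SSZ, SSZ)))
  [4] add(mul(Z, Z), add(SSZ, mul(SSZ, SSZ)))

Answer: after 4 steps: add(mul(Z, Z), add(SSZ, mul(SSZ, SSZ)))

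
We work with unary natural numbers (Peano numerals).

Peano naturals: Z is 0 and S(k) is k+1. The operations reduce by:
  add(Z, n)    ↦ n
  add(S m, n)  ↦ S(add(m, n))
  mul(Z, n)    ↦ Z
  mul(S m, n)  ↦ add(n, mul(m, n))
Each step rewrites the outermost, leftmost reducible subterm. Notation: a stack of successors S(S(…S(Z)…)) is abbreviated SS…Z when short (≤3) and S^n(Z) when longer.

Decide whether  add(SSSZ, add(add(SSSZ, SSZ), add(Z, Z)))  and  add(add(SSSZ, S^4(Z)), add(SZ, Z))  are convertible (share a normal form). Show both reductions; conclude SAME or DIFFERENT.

Term A:
  start: add(SSSZ, add(add(SSSZ, SSZ), add(Z, Z)))
  [1] S(add(SSZ, add(add(SSSZ, SSZ), add(Z, Z))))
  [2] S(S(add(SZ, add(add(SSSZ, SSZ), add(Z, Z)))))
  [3] S(S(S(add(Z, add(add(SSSZ, SSZ), add(Z, Z))))))
  [4] S(S(S(add(add(SSSZ, SSZ), add(Z, Z)))))
  [5] S(S(S(add(S(add(SSZ, SSZ)), add(Z, Z)))))
  [6] S(S(S(S(add(add(SSZ, SSZ), add(Z, Z))))))
  [7] S(S(S(S(add(S(add(SZ, SSZ)), add(Z, Z))))))
  [8] S(S(S(S(S(add(add(SZ, SSZ), add(Z, Z)))))))
  [9] S(S(S(S(S(add(S(add(Z, SSZ)), add(Z, Z)))))))
  [10] S(S(S(S(S(S(add(add(Z, SSZ), add(Z, Z))))))))
  [11] S(S(S(S(S(S(add(SSZ, add(Z, Z))))))))
  [12] S(S(S(S(S(S(S(add(SZ, add(Z, Z)))))))))
  [13] S(S(S(S(S(S(S(S(add(Z, add(Z, Z))))))))))
  [14] S(S(S(S(S(S(S(S(add(Z, Z)))))))))
  [15] S^8(Z)

Term B:
  start: add(add(SSSZ, S^4(Z)), add(SZ, Z))
  [1] add(S(add(SSZ, S^4(Z))), add(SZ, Z))
  [2] S(add(add(SSZ, S^4(Z)), add(SZ, Z)))
  [3] S(add(S(add(SZ, S^4(Z))), add(SZ, Z)))
  [4] S(S(add(add(SZ, S^4(Z)), add(SZ, Z))))
  [5] S(S(add(S(add(Z, S^4(Z))), add(SZ, Z))))
  [6] S(S(S(add(add(Z, S^4(Z)), add(SZ, Z)))))
  [7] S(S(S(add(S^4(Z), add(SZ, Z)))))
  [8] S(S(S(S(add(SSSZ, add(SZ, Z))))))
  [9] S(S(S(S(S(add(SSZ, add(SZ, Z)))))))
  [10] S(S(S(S(S(S(add(SZ, add(SZ, Z))))))))
  [11] S(S(S(S(S(S(S(add(Z, add(SZ, Z)))))))))
  [12] S(S(S(S(S(S(S(add(SZ, Z))))))))
  [13] S(S(S(S(S(S(S(S(add(Z, Z)))))))))
  [14] S^8(Z)

Answer: SAME — A ⇓ S^8(Z), B ⇓ S^8(Z)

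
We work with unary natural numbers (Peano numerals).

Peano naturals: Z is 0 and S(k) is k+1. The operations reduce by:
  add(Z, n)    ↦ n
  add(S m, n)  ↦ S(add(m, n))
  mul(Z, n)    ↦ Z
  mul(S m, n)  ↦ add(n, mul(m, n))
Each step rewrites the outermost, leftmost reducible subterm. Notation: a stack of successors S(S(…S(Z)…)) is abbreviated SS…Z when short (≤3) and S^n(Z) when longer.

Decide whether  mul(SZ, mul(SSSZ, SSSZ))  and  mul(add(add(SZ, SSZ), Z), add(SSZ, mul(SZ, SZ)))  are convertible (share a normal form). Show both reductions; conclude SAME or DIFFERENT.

Term A:
  start: mul(SZ, mul(SSSZ, SSSZ))
  step 1: add(mul(SSSZ, SSSZ), mul(Z, mul(SSSZ, SSSZ)))
  step 2: add(add(SSSZ, mul(SSZ, SSSZ)), mul(Z, mul(SSSZ, SSSZ)))
  step 3: add(S(add(SSZ, mul(SSZ, SSSZ))), mul(Z, mul(SSSZ, SSSZ)))
  step 4: S(add(add(SSZ, mul(SSZ, SSSZ)), mul(Z, mul(SSSZ, SSSZ))))
  step 5: S(add(S(add(SZ, mul(SSZ, SSSZ))), mul(Z, mul(SSSZ, SSSZ))))
  step 6: S(S(add(add(SZ, mul(SSZ, SSSZ)), mul(Z, mul(SSSZ, SSSZ)))))
  step 7: S(S(add(S(add(Z, mul(SSZ, SSSZ))), mul(Z, mul(SSSZ, SSSZ)))))
  step 8: S(S(S(add(add(Z, mul(SSZ, SSSZ)), mul(Z, mul(SSSZ, SSSZ))))))
  step 9: S(S(S(add(mul(SSZ, SSSZ), mul(Z, mul(SSSZ, SSSZ))))))
  step 10: S(S(S(add(add(SSSZ, mul(SZ, SSSZ)), mul(Z, mul(SSSZ, SSSZ))))))
  step 11: S(S(S(add(S(add(SSZ, mul(SZ, SSSZ))), mul(Z, mul(SSSZ, SSSZ))))))
  step 12: S(S(S(S(add(add(SSZ, mul(SZ, SSSZ)), mul(Z, mul(SSSZ, SSSZ)))))))
  step 13: S(S(S(S(add(S(add(SZ, mul(SZ, SSSZ))), mul(Z, mul(SSSZ, SSSZ)))))))
  step 14: S(S(S(S(S(add(add(SZ, mul(SZ, SSSZ)), mul(Z, mul(SSSZ, SSSZ))))))))
  step 15: S(S(S(S(S(add(S(add(Z, mul(SZ, SSSZ))), mul(Z, mul(SSSZ, SSSZ))))))))
  step 16: S(S(S(S(S(S(add(add(Z, mul(SZ, SSSZ)), mul(Z, mul(SSSZ, SSSZ)))))))))
  step 17: S(S(S(S(S(S(add(mul(SZ, SSSZ), mul(Z, mul(SSSZ, SSSZ)))))))))
  step 18: S(S(S(S(S(S(add(add(SSSZ, mul(Z, SSSZ)), mul(Z, mul(SSSZ, SSSZ)))))))))
  step 19: S(S(S(S(S(S(add(S(add(SSZ, mul(Z, SSSZ))), mul(Z, mul(SSSZ, SSSZ)))))))))
  step 20: S(S(S(S(S(S(S(add(add(SSZ, mul(Z, SSSZ)), mul(Z, mul(SSSZ, SSSZ))))))))))
  step 21: S(S(S(S(S(S(S(add(S(add(SZ, mul(Z, SSSZ))), mul(Z, mul(SSSZ, SSSZ))))))))))
  step 22: S(S(S(S(S(S(S(S(add(add(SZ, mul(Z, SSSZ)), mul(Z, mul(SSSZ, SSSZ)))))))))))
  step 23: S(S(S(S(S(S(S(S(add(S(add(Z, mul(Z, SSSZ))), mul(Z, mul(SSSZ, SSSZ)))))))))))
  step 24: S(S(S(S(S(S(S(S(S(add(add(Z, mul(Z, SSSZ)), mul(Z, mul(SSSZ, SSSZ))))))))))))
  step 25: S(S(S(S(S(S(S(S(S(add(mul(Z, SSSZ), mul(Z, mul(SSSZ, SSSZ))))))))))))
  step 26: S(S(S(S(S(S(S(S(S(add(Z, mul(Z, mul(SSSZ, SSSZ))))))))))))
  step 27: S(S(S(S(S(S(S(S(S(mul(Z, mul(SSSZ, SSSZ)))))))))))
  step 28: S^9(Z)

Term B:
  start: mul(add(add(SZ, SSZ), Z), add(SSZ, mul(SZ, SZ)))
  step 1: mul(add(S(add(Z, SSZ)), Z), add(SSZ, mul(SZ, SZ)))
  step 2: mul(S(add(add(Z, SSZ), Z)), add(SSZ, mul(SZ, SZ)))
  step 3: add(add(SSZ, mul(SZ, SZ)), mul(add(add(Z, SSZ), Z), add(SSZ, mul(SZ, SZ))))
  step 4: add(S(add(SZ, mul(SZ, SZ))), mul(add(add(Z, SSZ), Z), add(SSZ, mul(SZ, SZ))))
  step 5: S(add(add(SZ, mul(SZ, SZ)), mul(add(add(Z, SSZ), Z), add(SSZ, mul(SZ, SZ)))))
  step 6: S(add(S(add(Z, mul(SZ, SZ))), mul(add(add(Z, SSZ), Z), add(SSZ, mul(SZ, SZ)))))
  step 7: S(S(add(add(Z, mul(SZ, SZ)), mul(add(add(Z, SSZ), Z), add(SSZ, mul(SZ, SZ))))))
  step 8: S(S(add(mul(SZ, SZ), mul(add(add(Z, SSZ), Z), add(SSZ, mul(SZ, SZ))))))
  step 9: S(S(add(add(SZ, mul(Z, SZ)), mul(add(add(Z, SSZ), Z), add(SSZ, mul(SZ, SZ))))))
  step 10: S(S(add(S(add(Z, mul(Z, SZ))), mul(add(add(Z, SSZ), Z), add(SSZ, mul(SZ, SZ))))))
  step 11: S(S(S(add(add(Z, mul(Z, SZ)), mul(add(add(Z, SSZ), Z), add(SSZ, mul(SZ, SZ)))))))
  step 12: S(S(S(add(mul(Z, SZ), mul(add(add(Z, SSZ), Z), add(SSZ, mul(SZ, SZ)))))))
  step 13: S(S(S(add(Z, mul(add(add(Z, SSZ), Z), add(SSZ, mul(SZ, SZ)))))))
  step 14: S(S(S(mul(add(add(Z, SSZ), Z), add(SSZ, mul(SZ, SZ))))))
  step 15: S(S(S(mul(add(SSZ, Z), add(SSZ, mul(SZ, SZ))))))
  step 16: S(S(S(mul(S(add(SZ, Z)), add(SSZ, mul(SZ, SZ))))))
  step 17: S(S(S(add(add(SSZ, mul(SZ, SZ)), mul(add(SZ, Z), add(SSZ, mul(SZ, SZ)))))))
  step 18: S(S(S(add(S(add(SZ, mul(SZ, SZ))), mul(add(SZ, Z), add(SSZ, mul(SZ, SZ)))))))
  step 19: S(S(S(S(add(add(SZ, mul(SZ, SZ)), mul(add(SZ, Z), add(SSZ, mul(SZ, SZ))))))))
  step 20: S(S(S(S(add(S(add(Z, mul(SZ, SZ))), mul(add(SZ, Z), add(SSZ, mul(SZ, SZ))))))))
  step 21: S(S(S(S(S(add(add(Z, mul(SZ, SZ)), mul(add(SZ, Z), add(SSZ, mul(SZ, SZ)))))))))
  step 22: S(S(S(S(S(add(mul(SZ, SZ), mul(add(SZ, Z), add(SSZ, mul(SZ, SZ)))))))))
  step 23: S(S(S(S(S(add(add(SZ, mul(Z, SZ)), mul(add(SZ, Z), add(SSZ, mul(SZ, SZ)))))))))
  step 24: S(S(S(S(S(add(S(add(Z, mul(Z, SZ))), mul(add(SZ, Z), add(SSZ, mul(SZ, SZ)))))))))
  step 25: S(S(S(S(S(S(add(add(Z, mul(Z, SZ)), mul(add(SZ, Z), add(SSZ, mul(SZ, SZ))))))))))
  step 26: S(S(S(S(S(S(add(mul(Z, SZ), mul(add(SZ, Z), add(SSZ, mul(SZ, SZ))))))))))
  step 27: S(S(S(S(S(S(add(Z, mul(add(SZ, Z), add(SSZ, mul(SZ, SZ))))))))))
  step 28: S(S(S(S(S(S(mul(add(SZ, Z), add(SSZ, mul(SZ, SZ)))))))))
  step 29: S(S(S(S(S(S(mul(S(add(Z, Z)), add(SSZ, mul(SZ, SZ)))))))))
  step 30: S(S(S(S(S(S(add(add(SSZ, mul(SZ, SZ)), mul(add(Z, Z), add(SSZ, mul(SZ, SZ))))))))))
  step 31: S(S(S(S(S(S(add(S(add(SZ, mul(SZ, SZ))), mul(add(Z, Z), add(SSZ, mul(SZ, SZ))))))))))
  step 32: S(S(S(S(S(S(S(add(add(SZ, mul(SZ, SZ)), mul(add(Z, Z), add(SSZ, mul(SZ, SZ)))))))))))
  step 33: S(S(S(S(S(S(S(add(S(add(Z, mul(SZ, SZ))), mul(add(Z, Z), add(SSZ, mul(SZ, SZ)))))))))))
  step 34: S(S(S(S(S(S(S(S(add(add(Z, mul(SZ, SZ)), mul(add(Z, Z), add(SSZ, mul(SZ, SZ))))))))))))
  step 35: S(S(S(S(S(S(S(S(add(mul(SZ, SZ), mul(add(Z, Z), add(SSZ, mul(SZ, SZ))))))))))))
  step 36: S(S(S(S(S(S(S(S(add(add(SZ, mul(Z, SZ)), mul(add(Z, Z), add(SSZ, mul(SZ, SZ))))))))))))
  step 37: S(S(S(S(S(S(S(S(add(S(add(Z, mul(Z, SZ))), mul(add(Z, Z), add(SSZ, mul(SZ, SZ))))))))))))
  step 38: S(S(S(S(S(S(S(S(S(add(add(Z, mul(Z, SZ)), mul(add(Z, Z), add(SSZ, mul(SZ, SZ)))))))))))))
  step 39: S(S(S(S(S(S(S(S(S(add(mul(Z, SZ), mul(add(Z, Z), add(SSZ, mul(SZ, SZ)))))))))))))
  step 40: S(S(S(S(S(S(S(S(S(add(Z, mul(add(Z, Z), add(SSZ, mul(SZ, SZ)))))))))))))
  step 41: S(S(S(S(S(S(S(S(S(mul(add(Z, Z), add(SSZ, mul(SZ, SZ))))))))))))
  step 42: S(S(S(S(S(S(S(S(S(mul(Z, add(SSZ, mul(SZ, SZ))))))))))))
  step 43: S^9(Z)

Answer: SAME — A ⇓ S^9(Z), B ⇓ S^9(Z)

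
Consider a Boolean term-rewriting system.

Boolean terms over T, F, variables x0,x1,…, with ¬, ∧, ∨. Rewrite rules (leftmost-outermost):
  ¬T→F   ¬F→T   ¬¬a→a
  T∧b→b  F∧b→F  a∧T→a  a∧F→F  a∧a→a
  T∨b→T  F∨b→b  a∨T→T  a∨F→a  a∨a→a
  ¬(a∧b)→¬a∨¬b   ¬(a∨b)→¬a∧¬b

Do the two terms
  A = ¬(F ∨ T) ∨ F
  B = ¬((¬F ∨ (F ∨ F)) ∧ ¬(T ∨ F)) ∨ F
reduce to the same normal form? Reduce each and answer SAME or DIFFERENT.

Term A:
  start: ¬(F ∨ T) ∨ F
  →1  ¬(F ∨ T)
  →2  ¬F ∧ ¬T
  →3  T ∧ ¬T
  →4  ¬T
  →5  F

Term B:
  start: ¬((¬F ∨ (F ∨ F)) ∧ ¬(T ∨ F)) ∨ F
  →1  ¬((¬F ∨ (F ∨ F)) ∧ ¬(T ∨ F))
  →2  ¬(¬F ∨ (F ∨ F)) ∨ ¬¬(T ∨ F)
  →3  (¬¬F ∧ ¬(F ∨ F)) ∨ ¬¬(T ∨ F)
  →4  (F ∧ ¬(F ∨ F)) ∨ ¬¬(T ∨ F)
  →5  F ∨ ¬¬(T ∨ F)
  →6  ¬¬(T ∨ F)
  →7  T ∨ F
  →8  T

Answer: DIFFERENT — A ⇓ F, B ⇓ T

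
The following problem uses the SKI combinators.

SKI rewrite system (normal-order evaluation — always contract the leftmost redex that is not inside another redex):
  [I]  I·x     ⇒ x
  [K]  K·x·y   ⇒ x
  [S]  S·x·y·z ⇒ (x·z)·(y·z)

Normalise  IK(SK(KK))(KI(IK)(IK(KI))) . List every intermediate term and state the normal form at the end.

  start: IK(SK(KK))(KI(IK)(IK(KI)))
  step 1: K(SK(KK))(KI(IK)(IK(KI)))
  step 2: SK(KK)

Answer: normal form = SK(KK)  (in 2 steps)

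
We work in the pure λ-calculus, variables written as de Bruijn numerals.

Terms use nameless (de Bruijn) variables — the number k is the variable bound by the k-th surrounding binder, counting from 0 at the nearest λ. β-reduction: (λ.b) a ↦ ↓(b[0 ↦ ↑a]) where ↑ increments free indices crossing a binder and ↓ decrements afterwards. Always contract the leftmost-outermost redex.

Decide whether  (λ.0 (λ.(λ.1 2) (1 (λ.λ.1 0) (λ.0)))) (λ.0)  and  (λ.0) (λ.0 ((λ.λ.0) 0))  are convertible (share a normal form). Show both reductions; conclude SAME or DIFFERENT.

Answer: SAME — A ⇓ λ.0 (λ.0), B ⇓ λ.0 (λ.0)

Working:
Term A:
  start: (λ.0 (λ.(λ.1 2) (1 (λ.λ.1 0) (λ.0)))) (λ.0)
  step 1: (λ.0) (λ.(λ.1 (λ.0)) ((λ.0) (λ.λ.1 0) (λ.0)))
  step 2: λ.(λ.1 (λ.0)) ((λ.0) (λ.λ.1 0) (λ.0))
  step 3: λ.0 (λ.0)

Term B:
  start: (λ.0) (λ.0 ((λ.λ.0) 0))
  step 1: λ.0 ((λ.λ.0) 0)
  step 2: λ.0 (λ.0)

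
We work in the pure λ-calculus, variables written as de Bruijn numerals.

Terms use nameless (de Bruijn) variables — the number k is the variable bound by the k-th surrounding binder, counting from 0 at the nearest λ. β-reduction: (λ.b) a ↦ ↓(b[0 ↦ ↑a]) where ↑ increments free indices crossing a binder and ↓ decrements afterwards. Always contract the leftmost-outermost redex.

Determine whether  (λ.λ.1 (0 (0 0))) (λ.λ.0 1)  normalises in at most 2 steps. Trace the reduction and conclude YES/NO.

  start: (λ.λ.1 (0 (0 0))) (λ.λ.0 1)
  →1  λ.(λ.λ.0 1) (0 (0 0))
  →2  λ.λ.0 (1 (1 1))

Answer: YES — reaches normal form λ.λ.0 (1 (1 1)) in 2 ≤ 2 steps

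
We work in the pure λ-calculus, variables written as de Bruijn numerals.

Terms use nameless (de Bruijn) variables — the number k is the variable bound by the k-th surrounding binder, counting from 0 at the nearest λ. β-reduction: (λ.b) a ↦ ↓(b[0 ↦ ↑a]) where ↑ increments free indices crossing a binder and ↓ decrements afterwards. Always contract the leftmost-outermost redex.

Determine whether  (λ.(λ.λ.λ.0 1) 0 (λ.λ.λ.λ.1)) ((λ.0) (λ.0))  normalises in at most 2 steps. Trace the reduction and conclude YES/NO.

  start: (λ.(λ.λ.λ.0 1) 0 (λ.λ.λ.λ.1)) ((λ.0) (λ.0))
  [1] (λ.λ.λ.0 1) ((λ.0) (λ.0)) (λ.λ.λ.λ.1)
  [2] (λ.λ.0 1) (λ.λ.λ.λ.1)

Answer: NO — after 2 steps the term is (λ.λ.0 1) (λ.λ.λ.λ.1), not yet normal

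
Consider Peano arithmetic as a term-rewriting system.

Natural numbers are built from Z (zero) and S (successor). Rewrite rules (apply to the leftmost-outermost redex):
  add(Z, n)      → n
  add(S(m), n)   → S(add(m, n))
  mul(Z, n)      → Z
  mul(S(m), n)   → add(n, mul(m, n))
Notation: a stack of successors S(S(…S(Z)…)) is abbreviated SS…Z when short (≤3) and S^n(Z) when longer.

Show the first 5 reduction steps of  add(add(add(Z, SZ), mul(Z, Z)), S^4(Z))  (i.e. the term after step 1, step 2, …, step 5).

  start: add(add(add(Z, SZ), mul(Z, Z)), S^4(Z))
  →1  add(add(SZ, mul(Z, Z)), S^4(Z))
  →2  add(S(add(Z, mul(Z, Z))), S^4(Z))
  →3  S(add(add(Z, mul(Z, Z)), S^4(Z)))
  →4  S(add(mul(Z, Z), S^4(Z)))
  →5  S(add(Z, S^4(Z)))

Answer: after 5 steps: S(add(Z, S^4(Z)))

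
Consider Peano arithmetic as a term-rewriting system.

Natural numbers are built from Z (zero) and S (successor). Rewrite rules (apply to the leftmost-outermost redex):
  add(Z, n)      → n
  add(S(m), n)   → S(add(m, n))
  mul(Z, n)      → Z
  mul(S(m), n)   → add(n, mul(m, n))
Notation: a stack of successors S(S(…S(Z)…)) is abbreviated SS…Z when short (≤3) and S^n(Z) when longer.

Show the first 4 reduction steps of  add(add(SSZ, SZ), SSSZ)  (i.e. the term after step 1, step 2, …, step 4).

Answer: after 4 steps: S(S(add(add(Z, SZ), SSSZ)))

Derivation:
  start: add(add(SSZ, SZ), SSSZ)
  →1  add(S(add(SZ, SZ)), SSSZ)
  →2  S(add(add(SZ, SZ), SSSZ))
  →3  S(add(S(add(Z, SZ)), SSSZ))
  →4  S(S(add(add(Z, SZ), SSSZ)))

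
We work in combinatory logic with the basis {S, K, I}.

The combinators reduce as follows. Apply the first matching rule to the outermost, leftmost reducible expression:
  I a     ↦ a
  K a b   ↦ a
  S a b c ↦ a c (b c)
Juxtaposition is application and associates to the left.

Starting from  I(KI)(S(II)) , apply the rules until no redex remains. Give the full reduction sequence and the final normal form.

  start: I(KI)(S(II))
  [1] KI(S(II))
  [2] I

Answer: normal form = I  (in 2 steps)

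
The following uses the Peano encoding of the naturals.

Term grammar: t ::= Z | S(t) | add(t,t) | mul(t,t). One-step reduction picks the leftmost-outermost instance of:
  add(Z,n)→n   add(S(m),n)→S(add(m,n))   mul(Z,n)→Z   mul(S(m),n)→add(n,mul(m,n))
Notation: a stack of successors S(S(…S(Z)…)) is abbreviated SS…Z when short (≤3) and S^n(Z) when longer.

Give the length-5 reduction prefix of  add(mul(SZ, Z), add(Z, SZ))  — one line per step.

Answer: after 5 steps: SZ

Working:
  start: add(mul(SZ, Z), add(Z, SZ))
  step 1: add(add(Z, mul(Z, Z)), add(Z, SZ))
  step 2: add(mul(Z, Z), add(Z, SZ))
  step 3: add(Z, add(Z, SZ))
  step 4: add(Z, SZ)
  step 5: SZ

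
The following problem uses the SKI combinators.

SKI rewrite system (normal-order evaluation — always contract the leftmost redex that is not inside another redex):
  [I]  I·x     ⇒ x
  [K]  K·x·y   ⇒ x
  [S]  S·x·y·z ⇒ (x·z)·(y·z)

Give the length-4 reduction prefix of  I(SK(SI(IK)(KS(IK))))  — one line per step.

  start: I(SK(SI(IK)(KS(IK))))
  →1  SK(SI(IK)(KS(IK)))
  →2  SK(I(KS(IK))(IK(KS(IK))))
  →3  SK(KS(IK)(IK(KS(IK))))
  →4  SK(S(IK(KS(IK))))

Answer: after 4 steps: SK(S(IK(KS(IK))))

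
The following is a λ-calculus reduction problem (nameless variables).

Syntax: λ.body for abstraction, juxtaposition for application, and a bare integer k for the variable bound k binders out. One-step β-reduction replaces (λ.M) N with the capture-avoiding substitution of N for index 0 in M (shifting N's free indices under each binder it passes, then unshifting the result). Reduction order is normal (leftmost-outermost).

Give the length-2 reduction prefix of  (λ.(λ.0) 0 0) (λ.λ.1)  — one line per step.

Answer: after 2 steps: (λ.λ.1) (λ.λ.1)

Working:
  start: (λ.(λ.0) 0 0) (λ.λ.1)
  [1] (λ.0) (λ.λ.1) (λ.λ.1)
  [2] (λ.λ.1) (λ.λ.1)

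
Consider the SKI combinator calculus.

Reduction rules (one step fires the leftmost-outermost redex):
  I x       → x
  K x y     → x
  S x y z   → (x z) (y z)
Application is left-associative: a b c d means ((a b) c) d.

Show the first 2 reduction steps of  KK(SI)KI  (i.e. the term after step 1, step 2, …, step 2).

  start: KK(SI)KI
  [1] KKI
  [2] K

Answer: after 2 steps: K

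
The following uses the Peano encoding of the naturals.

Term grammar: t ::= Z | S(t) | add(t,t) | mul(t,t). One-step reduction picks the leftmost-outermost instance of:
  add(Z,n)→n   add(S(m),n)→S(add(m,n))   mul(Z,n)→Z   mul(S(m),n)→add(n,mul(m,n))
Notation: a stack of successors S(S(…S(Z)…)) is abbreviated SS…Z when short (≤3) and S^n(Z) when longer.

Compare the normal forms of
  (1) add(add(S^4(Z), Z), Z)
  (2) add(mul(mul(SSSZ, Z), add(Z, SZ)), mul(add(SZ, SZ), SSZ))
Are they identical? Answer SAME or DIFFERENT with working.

Answer: SAME — A ⇓ S^4(Z), B ⇓ S^4(Z)

Reduction:
Term A:
  start: add(add(S^4(Z), Z), Z)
  step 1: add(S(add(SSSZ, Z)), Z)
  step 2: S(add(add(SSSZ, Z), Z))
  step 3: S(add(S(add(SSZ, Z)), Z))
  step 4: S(S(add(add(SSZ, Z), Z)))
  step 5: S(S(add(S(add(SZ, Z)), Z)))
  step 6: S(S(S(add(add(SZ, Z), Z))))
  step 7: S(S(S(add(S(add(Z, Z)), Z))))
  step 8: S(S(S(S(add(add(Z, Z), Z)))))
  step 9: S(S(S(S(add(Z, Z)))))
  step 10: S^4(Z)

Term B:
  start: add(mul(mul(SSSZ, Z), add(Z, SZ)), mul(add(SZ, SZ), SSZ))
  step 1: add(mul(add(Z, mul(SSZ, Z)), add(Z, SZ)), mul(add(SZ, SZ), SSZ))
  step 2: add(mul(mul(SSZ, Z), add(Z, SZ)), mul(add(SZ, SZ), SSZ))
  step 3: add(mul(add(Z, mul(SZ, Z)), add(Z, SZ)), mul(add(SZ, SZ), SSZ))
  step 4: add(mul(mul(SZ, Z), add(Z, SZ)), mul(add(SZ, SZ), SSZ))
  step 5: add(mul(add(Z, mul(Z, Z)), add(Z, SZ)), mul(add(SZ, SZ), SSZ))
  step 6: add(mul(mul(Z, Z), add(Z, SZ)), mul(add(SZ, SZ), SSZ))
  step 7: add(mul(Z, add(Z, SZ)), mul(add(SZ, SZ), SSZ))
  step 8: add(Z, mul(add(SZ, SZ), SSZ))
  step 9: mul(add(SZ, SZ), SSZ)
  step 10: mul(S(add(Z, SZ)), SSZ)
  step 11: add(SSZ, mul(add(Z, SZ), SSZ))
  step 12: S(add(SZ, mul(add(Z, SZ), SSZ)))
  step 13: S(S(add(Z, mul(add(Z, SZ), SSZ))))
  step 14: S(S(mul(add(Z, SZ), SSZ)))
  step 15: S(S(mul(SZ, SSZ)))
  step 16: S(S(add(SSZ, mul(Z, SSZ))))
  step 17: S(S(S(add(SZ, mul(Z, SSZ)))))
  step 18: S(S(S(S(add(Z, mul(Z, SSZ))))))
  step 19: S(S(S(S(mul(Z, SSZ)))))
  step 20: S^4(Z)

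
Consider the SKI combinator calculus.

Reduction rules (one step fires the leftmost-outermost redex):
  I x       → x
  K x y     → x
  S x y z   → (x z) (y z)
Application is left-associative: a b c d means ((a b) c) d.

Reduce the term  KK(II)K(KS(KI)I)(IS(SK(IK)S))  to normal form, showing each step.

Answer: normal form = K(SS)  (in 5 steps)

Working:
  start: KK(II)K(KS(KI)I)(IS(SK(IK)S))
  [1] KK(KS(KI)I)(IS(SK(IK)S))
  [2] K(IS(SK(IK)S))
  [3] K(S(SK(IK)S))
  [4] K(S(KS(IKS)))
  [5] K(SS)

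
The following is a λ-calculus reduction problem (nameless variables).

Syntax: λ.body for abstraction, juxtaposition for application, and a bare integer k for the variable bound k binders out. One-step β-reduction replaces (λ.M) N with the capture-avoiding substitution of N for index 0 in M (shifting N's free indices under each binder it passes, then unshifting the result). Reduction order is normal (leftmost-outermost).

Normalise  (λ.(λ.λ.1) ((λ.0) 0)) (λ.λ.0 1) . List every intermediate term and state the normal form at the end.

  start: (λ.(λ.λ.1) ((λ.0) 0)) (λ.λ.0 1)
  →1  (λ.λ.1) ((λ.0) (λ.λ.0 1))
  →2  λ.(λ.0) (λ.λ.0 1)
  →3  λ.λ.λ.0 1

Answer: normal form = λ.λ.λ.0 1  (in 3 steps)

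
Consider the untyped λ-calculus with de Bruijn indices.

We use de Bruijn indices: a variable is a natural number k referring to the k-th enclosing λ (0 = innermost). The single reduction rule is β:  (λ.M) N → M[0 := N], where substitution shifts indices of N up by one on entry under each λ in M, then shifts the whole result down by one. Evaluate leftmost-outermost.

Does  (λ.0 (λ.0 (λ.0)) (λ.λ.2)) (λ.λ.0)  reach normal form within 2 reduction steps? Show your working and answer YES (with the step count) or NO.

  start: (λ.0 (λ.0 (λ.0)) (λ.λ.2)) (λ.λ.0)
  step 1: (λ.λ.0) (λ.0 (λ.0)) (λ.λ.λ.λ.0)
  step 2: (λ.0) (λ.λ.λ.λ.0)

Answer: NO — after 2 steps the term is (λ.0) (λ.λ.λ.λ.0), not yet normal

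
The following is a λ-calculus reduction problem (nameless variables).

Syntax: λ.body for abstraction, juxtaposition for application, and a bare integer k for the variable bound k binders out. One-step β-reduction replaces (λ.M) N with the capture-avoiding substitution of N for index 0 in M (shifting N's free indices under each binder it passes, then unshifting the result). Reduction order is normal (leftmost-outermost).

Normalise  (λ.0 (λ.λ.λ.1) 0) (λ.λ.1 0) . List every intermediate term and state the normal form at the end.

  start: (λ.0 (λ.λ.λ.1) 0) (λ.λ.1 0)
  [1] (λ.λ.1 0) (λ.λ.λ.1) (λ.λ.1 0)
  [2] (λ.(λ.λ.λ.1) 0) (λ.λ.1 0)
  [3] (λ.λ.λ.1) (λ.λ.1 0)
  [4] λ.λ.1

Answer: normal form = λ.λ.1  (in 4 steps)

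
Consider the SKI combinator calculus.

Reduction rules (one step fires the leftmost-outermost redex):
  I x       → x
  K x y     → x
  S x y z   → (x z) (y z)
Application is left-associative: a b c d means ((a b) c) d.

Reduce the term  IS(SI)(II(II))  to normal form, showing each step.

Answer: normal form = S(SI)I  (in 4 steps)

Derivation:
  start: IS(SI)(II(II))
  [1] S(SI)(II(II))
  [2] S(SI)(I(II))
  [3] S(SI)(II)
  [4] S(SI)I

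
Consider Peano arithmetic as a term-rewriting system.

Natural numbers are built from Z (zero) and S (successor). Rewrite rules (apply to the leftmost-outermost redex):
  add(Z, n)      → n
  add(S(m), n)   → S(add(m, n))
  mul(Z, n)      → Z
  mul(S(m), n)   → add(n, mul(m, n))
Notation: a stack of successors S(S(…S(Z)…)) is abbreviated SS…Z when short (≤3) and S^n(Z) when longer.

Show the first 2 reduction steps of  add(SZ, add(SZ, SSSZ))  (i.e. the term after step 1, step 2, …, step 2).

  start: add(SZ, add(SZ, SSSZ))
  step 1: S(add(Z, add(SZ, SSSZ)))
  step 2: S(add(SZ, SSSZ))

Answer: after 2 steps: S(add(SZ, SSSZ))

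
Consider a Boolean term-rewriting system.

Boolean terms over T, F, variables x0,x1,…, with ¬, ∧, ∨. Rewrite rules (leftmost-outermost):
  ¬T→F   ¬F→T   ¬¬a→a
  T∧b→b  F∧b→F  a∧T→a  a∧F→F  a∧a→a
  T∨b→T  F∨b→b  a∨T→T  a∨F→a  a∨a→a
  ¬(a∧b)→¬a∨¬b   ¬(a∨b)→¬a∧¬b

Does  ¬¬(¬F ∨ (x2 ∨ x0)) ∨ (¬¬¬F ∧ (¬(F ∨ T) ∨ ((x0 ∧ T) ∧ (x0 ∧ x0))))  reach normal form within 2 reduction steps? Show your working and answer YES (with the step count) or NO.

  start: ¬¬(¬F ∨ (x2 ∨ x0)) ∨ (¬¬¬F ∧ (¬(F ∨ T) ∨ ((x0 ∧ T) ∧ (x0 ∧ x0))))
  →1  (¬F ∨ (x2 ∨ x0)) ∨ (¬¬¬F ∧ (¬(F ∨ T) ∨ ((x0 ∧ T) ∧ (x0 ∧ x0))))
  →2  (T ∨ (x2 ∨ x0)) ∨ (¬¬¬F ∧ (¬(F ∨ T) ∨ ((x0 ∧ T) ∧ (x0 ∧ x0))))

Answer: NO — after 2 steps the term is (T ∨ (x2 ∨ x0)) ∨ (¬¬¬F ∧ (¬(F ∨ T) ∨ ((x0 ∧ T) ∧ (x0 ∧ x0)))), not yet normal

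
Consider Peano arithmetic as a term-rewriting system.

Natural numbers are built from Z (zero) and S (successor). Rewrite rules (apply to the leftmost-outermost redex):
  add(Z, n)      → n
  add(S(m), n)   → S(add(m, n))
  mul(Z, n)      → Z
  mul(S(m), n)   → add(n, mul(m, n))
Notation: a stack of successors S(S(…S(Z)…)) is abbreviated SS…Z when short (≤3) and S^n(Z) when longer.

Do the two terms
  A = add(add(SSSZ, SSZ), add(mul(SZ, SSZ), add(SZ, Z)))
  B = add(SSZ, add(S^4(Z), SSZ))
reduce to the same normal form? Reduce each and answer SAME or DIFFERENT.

Answer: SAME — A ⇓ S^8(Z), B ⇓ S^8(Z)

Reduction:
Term A:
  start: add(add(SSSZ, SSZ), add(mul(SZ, SSZ), add(SZ, Z)))
  [1] add(S(add(SSZ, SSZ)), add(mul(SZ, SSZ), add(SZ, Z)))
  [2] S(add(add(SSZ, SSZ), add(mul(SZ, SSZ), add(SZ, Z))))
  [3] S(add(S(add(SZ, SSZ)), add(mul(SZ, SSZ), add(SZ, Z))))
  [4] S(S(add(add(SZ, SSZ), add(mul(SZ, SSZ), add(SZ, Z)))))
  [5] S(S(add(S(add(Z, SSZ)), add(mul(SZ, SSZ), add(SZ, Z)))))
  [6] S(S(S(add(add(Z, SSZ), add(mul(SZ, SSZ), add(SZ, Z))))))
  [7] S(S(S(add(SSZ, add(mul(SZ, SSZ), add(SZ, Z))))))
  [8] S(S(S(S(add(SZ, add(mul(SZ, SSZ), add(SZ, Z)))))))
  [9] S(S(S(S(S(add(Z, add(mul(SZ, SSZ), add(SZ, Z))))))))
  [10] S(S(S(S(S(add(mul(SZ, SSZ), add(SZ, Z)))))))
  [11] S(S(S(S(S(add(add(SSZ, mul(Z, SSZ)), add(SZ, Z)))))))
  [12] S(S(S(S(S(add(S(add(SZ, mul(Z, SSZ))), add(SZ, Z)))))))
  [13] S(S(S(S(S(S(add(add(SZ, mul(Z, SSZ)), add(SZ, Z))))))))
  [14] S(S(S(S(S(S(add(S(add(Z, mul(Z, SSZ))), add(SZ, Z))))))))
  [15] S(S(S(S(S(S(S(add(add(Z, mul(Z, SSZ)), add(SZ, Z)))))))))
  [16] S(S(S(S(S(S(S(add(mul(Z, SSZ), add(SZ, Z)))))))))
  [17] S(S(S(S(S(S(S(add(Z, add(SZ, Z)))))))))
  [18] S(S(S(S(S(S(S(add(SZ, Z))))))))
  [19] S(S(S(S(S(S(S(S(add(Z, Z)))))))))
  [20] S^8(Z)

Term B:
  start: add(SSZ, add(S^4(Z), SSZ))
  [1] S(add(SZ, add(S^4(Z), SSZ)))
  [2] S(S(add(Z, add(S^4(Z), SSZ))))
  [3] S(S(add(S^4(Z), SSZ)))
  [4] S(S(S(add(SSSZ, SSZ))))
  [5] S(S(S(S(add(SSZ, SSZ)))))
  [6] S(S(S(S(S(add(SZ, SSZ))))))
  [7] S(S(S(S(S(S(add(Z, SSZ)))))))
  [8] S^8(Z)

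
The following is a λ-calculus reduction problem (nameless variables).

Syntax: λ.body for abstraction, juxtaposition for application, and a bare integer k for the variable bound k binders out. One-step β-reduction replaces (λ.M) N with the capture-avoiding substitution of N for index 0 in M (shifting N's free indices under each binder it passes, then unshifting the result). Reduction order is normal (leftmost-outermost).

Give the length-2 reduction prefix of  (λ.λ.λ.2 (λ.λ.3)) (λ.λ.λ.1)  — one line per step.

Answer: after 2 steps: λ.λ.λ.λ.1

Working:
  start: (λ.λ.λ.2 (λ.λ.3)) (λ.λ.λ.1)
  [1] λ.λ.(λ.λ.λ.1) (λ.λ.3)
  [2] λ.λ.λ.λ.1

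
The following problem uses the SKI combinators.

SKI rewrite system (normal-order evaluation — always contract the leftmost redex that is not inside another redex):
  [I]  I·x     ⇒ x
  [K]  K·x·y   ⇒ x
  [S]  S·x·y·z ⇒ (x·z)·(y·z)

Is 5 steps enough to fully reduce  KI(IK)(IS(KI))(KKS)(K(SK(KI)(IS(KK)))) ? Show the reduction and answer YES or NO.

Answer: NO — after 5 steps the term is I(KKS(K(SK(KI)(IS(KK))))), not yet normal

Derivation:
  start: KI(IK)(IS(KI))(KKS)(K(SK(KI)(IS(KK))))
  step 1: I(IS(KI))(KKS)(K(SK(KI)(IS(KK))))
  step 2: IS(KI)(KKS)(K(SK(KI)(IS(KK))))
  step 3: S(KI)(KKS)(K(SK(KI)(IS(KK))))
  step 4: KI(K(SK(KI)(IS(KK))))(KKS(K(SK(KI)(IS(KK)))))
  step 5: I(KKS(K(SK(KI)(IS(KK)))))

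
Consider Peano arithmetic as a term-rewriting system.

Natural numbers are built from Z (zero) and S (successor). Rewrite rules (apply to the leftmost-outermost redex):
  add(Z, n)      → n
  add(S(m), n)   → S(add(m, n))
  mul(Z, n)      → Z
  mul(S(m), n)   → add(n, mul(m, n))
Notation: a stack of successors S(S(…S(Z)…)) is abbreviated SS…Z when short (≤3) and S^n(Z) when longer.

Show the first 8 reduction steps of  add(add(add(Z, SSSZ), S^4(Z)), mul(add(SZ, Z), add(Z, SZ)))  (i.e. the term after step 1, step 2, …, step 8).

Answer: after 8 steps: S(S(S(add(S^4(Z), mul(add(SZ, Z), add(Z, SZ))))))

Reduction:
  start: add(add(add(Z, SSSZ), S^4(Z)), mul(add(SZ, Z), add(Z, SZ)))
  step 1: add(add(SSSZ, S^4(Z)), mul(add(SZ, Z), add(Z, SZ)))
  step 2: add(S(add(SSZ, S^4(Z))), mul(add(SZ, Z), add(Z, SZ)))
  step 3: S(add(add(SSZ, S^4(Z)), mul(add(SZ, Z), add(Z, SZ))))
  step 4: S(add(S(add(SZ, S^4(Z))), mul(add(SZ, Z), add(Z, SZ))))
  step 5: S(S(add(add(SZ, S^4(Z)), mul(add(SZ, Z), add(Z, SZ)))))
  step 6: S(S(add(S(add(Z, S^4(Z))), mul(add(SZ, Z), add(Z, SZ)))))
  step 7: S(S(S(add(add(Z, S^4(Z)), mul(add(SZ, Z), add(Z, SZ))))))
  step 8: S(S(S(add(S^4(Z), mul(add(SZ, Z), add(Z, SZ))))))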